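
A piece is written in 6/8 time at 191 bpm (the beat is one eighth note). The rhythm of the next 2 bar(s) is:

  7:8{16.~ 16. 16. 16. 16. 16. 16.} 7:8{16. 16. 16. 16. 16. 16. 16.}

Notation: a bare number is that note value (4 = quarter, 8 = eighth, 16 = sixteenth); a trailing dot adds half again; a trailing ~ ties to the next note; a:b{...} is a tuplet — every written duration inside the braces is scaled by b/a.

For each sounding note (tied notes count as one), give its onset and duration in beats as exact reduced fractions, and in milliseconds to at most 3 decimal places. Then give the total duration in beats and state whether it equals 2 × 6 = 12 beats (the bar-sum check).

1) 0.0ms=0b +538.519ms=12/7b
2) 538.519ms=12/7b +269.26ms=6/7b
3) 807.779ms=18/7b +269.26ms=6/7b
4) 1077.038ms=24/7b +269.26ms=6/7b
5) 1346.298ms=30/7b +269.26ms=6/7b
6) 1615.557ms=36/7b +269.26ms=6/7b
7) 1884.817ms=6b +269.26ms=6/7b
8) 2154.076ms=48/7b +269.26ms=6/7b
9) 2423.336ms=54/7b +269.26ms=6/7b
10) 2692.595ms=60/7b +269.26ms=6/7b
11) 2961.855ms=66/7b +269.26ms=6/7b
12) 3231.114ms=72/7b +269.26ms=6/7b
13) 3500.374ms=78/7b +269.26ms=6/7b
Σ=12b of 12 (191bpm 6/8) — PASS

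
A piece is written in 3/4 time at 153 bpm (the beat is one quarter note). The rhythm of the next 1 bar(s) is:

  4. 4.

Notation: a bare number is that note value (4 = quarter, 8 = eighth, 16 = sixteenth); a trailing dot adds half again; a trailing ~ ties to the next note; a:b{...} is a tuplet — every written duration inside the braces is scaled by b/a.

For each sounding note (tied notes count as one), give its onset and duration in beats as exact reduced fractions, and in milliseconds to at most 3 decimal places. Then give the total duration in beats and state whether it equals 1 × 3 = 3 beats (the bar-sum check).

1) 0.0ms=0b +588.235ms=3/2b
2) 588.235ms=3/2b +588.235ms=3/2b
Σ=3b of 3 (153bpm 3/4) — PASS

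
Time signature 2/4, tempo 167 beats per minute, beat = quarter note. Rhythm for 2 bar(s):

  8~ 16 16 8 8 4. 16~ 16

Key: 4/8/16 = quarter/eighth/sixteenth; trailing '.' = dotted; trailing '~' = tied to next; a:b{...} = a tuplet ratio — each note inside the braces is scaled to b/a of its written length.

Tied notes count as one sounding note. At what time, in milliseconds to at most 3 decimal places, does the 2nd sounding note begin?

1. 0.0ms @ 0 + 269.461ms (3/4)
2. 269.461ms @ 3/4 + 89.82ms (1/4)
3. 359.281ms @ 1 + 179.641ms (1/2)
4. 538.922ms @ 3/2 + 179.641ms (1/2)
5. 718.563ms @ 2 + 538.922ms (3/2)
6. 1257.485ms @ 7/2 + 179.641ms (1/2)

note 2 onset = 3/4b = 269.461ms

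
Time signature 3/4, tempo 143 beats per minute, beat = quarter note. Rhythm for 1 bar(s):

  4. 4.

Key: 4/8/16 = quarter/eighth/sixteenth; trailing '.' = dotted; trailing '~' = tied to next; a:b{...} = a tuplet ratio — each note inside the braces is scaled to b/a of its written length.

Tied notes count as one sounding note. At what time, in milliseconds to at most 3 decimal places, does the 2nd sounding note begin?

1. 0.0ms @ 0 + 629.371ms (3/2)
2. 629.371ms @ 3/2 + 629.371ms (3/2)

note 2 onset = 3/2b = 629.371ms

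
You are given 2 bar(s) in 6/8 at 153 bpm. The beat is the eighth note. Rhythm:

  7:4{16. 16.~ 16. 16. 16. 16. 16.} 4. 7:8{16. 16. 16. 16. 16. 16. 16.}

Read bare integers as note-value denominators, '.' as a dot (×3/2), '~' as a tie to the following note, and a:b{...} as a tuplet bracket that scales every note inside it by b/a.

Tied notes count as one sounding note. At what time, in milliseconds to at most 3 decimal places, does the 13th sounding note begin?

note 13 onset = 72/7b = 4033.613ms

1. 0.0ms @ 0 + 168.067ms (3/7)
2. 168.067ms @ 3/7 + 336.134ms (6/7)
3. 504.202ms @ 9/7 + 168.067ms (3/7)
4. 672.269ms @ 12/7 + 168.067ms (3/7)
5. 840.336ms @ 15/7 + 168.067ms (3/7)
6. 1008.403ms @ 18/7 + 168.067ms (3/7)
7. 1176.471ms @ 3 + 1176.471ms (3)
8. 2352.941ms @ 6 + 336.134ms (6/7)
9. 2689.076ms @ 48/7 + 336.134ms (6/7)
10. 3025.21ms @ 54/7 + 336.134ms (6/7)
11. 3361.345ms @ 60/7 + 336.134ms (6/7)
12. 3697.479ms @ 66/7 + 336.134ms (6/7)
13. 4033.613ms @ 72/7 + 336.134ms (6/7)
14. 4369.748ms @ 78/7 + 336.134ms (6/7)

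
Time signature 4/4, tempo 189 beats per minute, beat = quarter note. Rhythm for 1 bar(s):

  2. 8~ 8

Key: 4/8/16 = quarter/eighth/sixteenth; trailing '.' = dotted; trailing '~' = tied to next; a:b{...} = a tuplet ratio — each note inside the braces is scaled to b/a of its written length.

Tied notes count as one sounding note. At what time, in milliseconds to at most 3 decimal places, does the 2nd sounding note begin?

note 2 onset = 3b = 952.381ms

1. 0.0ms @ 0 + 952.381ms (3)
2. 952.381ms @ 3 + 317.46ms (1)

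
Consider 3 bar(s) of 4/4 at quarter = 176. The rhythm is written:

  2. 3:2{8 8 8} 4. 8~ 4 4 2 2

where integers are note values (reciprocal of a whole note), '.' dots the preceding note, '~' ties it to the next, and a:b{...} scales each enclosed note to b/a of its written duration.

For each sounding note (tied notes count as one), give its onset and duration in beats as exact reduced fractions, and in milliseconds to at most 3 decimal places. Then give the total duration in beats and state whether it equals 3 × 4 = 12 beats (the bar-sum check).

1) 0.0ms=0b +1022.727ms=3b
2) 1022.727ms=3b +113.636ms=1/3b
3) 1136.364ms=10/3b +113.636ms=1/3b
4) 1250.0ms=11/3b +113.636ms=1/3b
5) 1363.636ms=4b +511.364ms=3/2b
6) 1875.0ms=11/2b +511.364ms=3/2b
7) 2386.364ms=7b +340.909ms=1b
8) 2727.273ms=8b +681.818ms=2b
9) 3409.091ms=10b +681.818ms=2b
Σ=12b of 12 (176bpm 4/4) — PASS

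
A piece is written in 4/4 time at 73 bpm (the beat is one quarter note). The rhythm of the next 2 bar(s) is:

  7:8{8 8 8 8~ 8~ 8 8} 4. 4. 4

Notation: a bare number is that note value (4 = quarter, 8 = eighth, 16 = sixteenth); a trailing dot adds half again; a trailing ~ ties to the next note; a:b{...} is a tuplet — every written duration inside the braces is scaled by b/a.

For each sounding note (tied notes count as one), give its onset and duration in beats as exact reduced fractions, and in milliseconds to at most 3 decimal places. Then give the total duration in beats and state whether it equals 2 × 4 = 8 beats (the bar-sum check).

1) 0.0ms=0b +469.667ms=4/7b
2) 469.667ms=4/7b +469.667ms=4/7b
3) 939.335ms=8/7b +469.667ms=4/7b
4) 1409.002ms=12/7b +1409.002ms=12/7b
5) 2818.004ms=24/7b +469.667ms=4/7b
6) 3287.671ms=4b +1232.877ms=3/2b
7) 4520.548ms=11/2b +1232.877ms=3/2b
8) 5753.425ms=7b +821.918ms=1b
Σ=8b of 8 (73bpm 4/4) — PASS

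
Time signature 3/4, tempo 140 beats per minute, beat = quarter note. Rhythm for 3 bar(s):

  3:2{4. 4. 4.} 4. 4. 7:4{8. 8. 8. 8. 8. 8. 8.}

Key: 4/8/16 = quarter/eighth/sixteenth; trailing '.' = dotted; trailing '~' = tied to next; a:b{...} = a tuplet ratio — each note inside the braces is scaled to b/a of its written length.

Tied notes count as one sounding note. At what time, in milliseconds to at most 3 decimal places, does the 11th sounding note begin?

note 11 onset = 57/7b = 3489.796ms

1. 0.0ms @ 0 + 428.571ms (1)
2. 428.571ms @ 1 + 428.571ms (1)
3. 857.143ms @ 2 + 428.571ms (1)
4. 1285.714ms @ 3 + 642.857ms (3/2)
5. 1928.571ms @ 9/2 + 642.857ms (3/2)
6. 2571.429ms @ 6 + 183.673ms (3/7)
7. 2755.102ms @ 45/7 + 183.673ms (3/7)
8. 2938.776ms @ 48/7 + 183.673ms (3/7)
9. 3122.449ms @ 51/7 + 183.673ms (3/7)
10. 3306.122ms @ 54/7 + 183.673ms (3/7)
11. 3489.796ms @ 57/7 + 183.673ms (3/7)
12. 3673.469ms @ 60/7 + 183.673ms (3/7)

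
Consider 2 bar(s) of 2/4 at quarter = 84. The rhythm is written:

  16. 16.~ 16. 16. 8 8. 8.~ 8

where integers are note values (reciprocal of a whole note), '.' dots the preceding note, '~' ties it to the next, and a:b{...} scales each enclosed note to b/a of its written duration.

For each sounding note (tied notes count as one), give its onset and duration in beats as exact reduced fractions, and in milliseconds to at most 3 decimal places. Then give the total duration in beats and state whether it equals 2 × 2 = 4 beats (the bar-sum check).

1) 0.0ms=0b +267.857ms=3/8b
2) 267.857ms=3/8b +535.714ms=3/4b
3) 803.571ms=9/8b +267.857ms=3/8b
4) 1071.429ms=3/2b +357.143ms=1/2b
5) 1428.571ms=2b +535.714ms=3/4b
6) 1964.286ms=11/4b +892.857ms=5/4b
Σ=4b of 4 (84bpm 2/4) — PASS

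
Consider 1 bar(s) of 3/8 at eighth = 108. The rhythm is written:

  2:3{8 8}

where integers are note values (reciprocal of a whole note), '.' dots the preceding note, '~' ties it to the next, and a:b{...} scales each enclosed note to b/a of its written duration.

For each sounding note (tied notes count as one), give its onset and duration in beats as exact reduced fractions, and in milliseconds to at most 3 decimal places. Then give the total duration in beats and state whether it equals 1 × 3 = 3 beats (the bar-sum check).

1) 0.0ms=0b +833.333ms=3/2b
2) 833.333ms=3/2b +833.333ms=3/2b
Σ=3b of 3 (108bpm 3/8) — PASS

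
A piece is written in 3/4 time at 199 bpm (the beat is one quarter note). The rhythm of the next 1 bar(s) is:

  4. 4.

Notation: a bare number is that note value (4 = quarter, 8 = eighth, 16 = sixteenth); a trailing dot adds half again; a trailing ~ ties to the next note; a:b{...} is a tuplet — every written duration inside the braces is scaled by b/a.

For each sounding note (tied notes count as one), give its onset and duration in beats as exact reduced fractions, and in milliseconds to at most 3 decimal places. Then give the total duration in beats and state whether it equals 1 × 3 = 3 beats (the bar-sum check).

1) 0.0ms=0b +452.261ms=3/2b
2) 452.261ms=3/2b +452.261ms=3/2b
Σ=3b of 3 (199bpm 3/4) — PASS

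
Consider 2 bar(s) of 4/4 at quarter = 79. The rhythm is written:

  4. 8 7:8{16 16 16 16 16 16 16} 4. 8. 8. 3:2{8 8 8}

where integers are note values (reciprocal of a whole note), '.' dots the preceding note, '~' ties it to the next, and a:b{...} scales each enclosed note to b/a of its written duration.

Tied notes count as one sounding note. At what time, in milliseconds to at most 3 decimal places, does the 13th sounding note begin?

1. 0.0ms @ 0 + 1139.241ms (3/2)
2. 1139.241ms @ 3/2 + 379.747ms (1/2)
3. 1518.987ms @ 2 + 216.998ms (2/7)
4. 1735.986ms @ 16/7 + 216.998ms (2/7)
5. 1952.984ms @ 18/7 + 216.998ms (2/7)
6. 2169.982ms @ 20/7 + 216.998ms (2/7)
7. 2386.98ms @ 22/7 + 216.998ms (2/7)
8. 2603.978ms @ 24/7 + 216.998ms (2/7)
9. 2820.976ms @ 26/7 + 216.998ms (2/7)
10. 3037.975ms @ 4 + 1139.241ms (3/2)
11. 4177.215ms @ 11/2 + 569.62ms (3/4)
12. 4746.835ms @ 25/4 + 569.62ms (3/4)
13. 5316.456ms @ 7 + 253.165ms (1/3)
14. 5569.62ms @ 22/3 + 253.165ms (1/3)
15. 5822.785ms @ 23/3 + 253.165ms (1/3)

note 13 onset = 7b = 5316.456ms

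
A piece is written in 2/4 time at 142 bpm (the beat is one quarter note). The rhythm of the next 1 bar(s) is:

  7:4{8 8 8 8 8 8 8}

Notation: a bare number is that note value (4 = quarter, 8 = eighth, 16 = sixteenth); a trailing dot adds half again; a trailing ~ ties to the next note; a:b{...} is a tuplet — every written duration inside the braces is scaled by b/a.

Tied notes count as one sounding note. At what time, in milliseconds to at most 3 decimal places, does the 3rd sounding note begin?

note 3 onset = 4/7b = 241.449ms

1. 0.0ms @ 0 + 120.724ms (2/7)
2. 120.724ms @ 2/7 + 120.724ms (2/7)
3. 241.449ms @ 4/7 + 120.724ms (2/7)
4. 362.173ms @ 6/7 + 120.724ms (2/7)
5. 482.897ms @ 8/7 + 120.724ms (2/7)
6. 603.622ms @ 10/7 + 120.724ms (2/7)
7. 724.346ms @ 12/7 + 120.724ms (2/7)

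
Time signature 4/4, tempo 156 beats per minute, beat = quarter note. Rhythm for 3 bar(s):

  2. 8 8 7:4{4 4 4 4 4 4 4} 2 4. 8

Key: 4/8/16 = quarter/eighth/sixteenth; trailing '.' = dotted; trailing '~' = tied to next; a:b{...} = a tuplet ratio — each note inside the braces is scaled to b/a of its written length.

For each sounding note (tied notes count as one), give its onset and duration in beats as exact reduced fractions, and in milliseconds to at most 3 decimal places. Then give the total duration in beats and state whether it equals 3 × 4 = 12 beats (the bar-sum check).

1) 0.0ms=0b +1153.846ms=3b
2) 1153.846ms=3b +192.308ms=1/2b
3) 1346.154ms=7/2b +192.308ms=1/2b
4) 1538.462ms=4b +219.78ms=4/7b
5) 1758.242ms=32/7b +219.78ms=4/7b
6) 1978.022ms=36/7b +219.78ms=4/7b
7) 2197.802ms=40/7b +219.78ms=4/7b
8) 2417.582ms=44/7b +219.78ms=4/7b
9) 2637.363ms=48/7b +219.78ms=4/7b
10) 2857.143ms=52/7b +219.78ms=4/7b
11) 3076.923ms=8b +769.231ms=2b
12) 3846.154ms=10b +576.923ms=3/2b
13) 4423.077ms=23/2b +192.308ms=1/2b
Σ=12b of 12 (156bpm 4/4) — PASS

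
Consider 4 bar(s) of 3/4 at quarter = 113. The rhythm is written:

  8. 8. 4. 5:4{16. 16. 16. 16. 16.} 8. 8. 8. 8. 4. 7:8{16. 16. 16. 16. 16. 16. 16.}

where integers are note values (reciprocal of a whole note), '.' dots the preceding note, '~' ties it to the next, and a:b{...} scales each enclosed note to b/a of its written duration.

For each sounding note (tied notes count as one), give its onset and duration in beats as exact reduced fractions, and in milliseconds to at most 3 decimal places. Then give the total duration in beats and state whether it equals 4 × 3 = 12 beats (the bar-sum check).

1) 0.0ms=0b +398.23ms=3/4b
2) 398.23ms=3/4b +398.23ms=3/4b
3) 796.46ms=3/2b +796.46ms=3/2b
4) 1592.92ms=3b +159.292ms=3/10b
5) 1752.212ms=33/10b +159.292ms=3/10b
6) 1911.504ms=18/5b +159.292ms=3/10b
7) 2070.796ms=39/10b +159.292ms=3/10b
8) 2230.088ms=21/5b +159.292ms=3/10b
9) 2389.381ms=9/2b +398.23ms=3/4b
10) 2787.611ms=21/4b +398.23ms=3/4b
11) 3185.841ms=6b +398.23ms=3/4b
12) 3584.071ms=27/4b +398.23ms=3/4b
13) 3982.301ms=15/2b +796.46ms=3/2b
14) 4778.761ms=9b +227.56ms=3/7b
15) 5006.321ms=66/7b +227.56ms=3/7b
16) 5233.881ms=69/7b +227.56ms=3/7b
17) 5461.441ms=72/7b +227.56ms=3/7b
18) 5689.001ms=75/7b +227.56ms=3/7b
19) 5916.561ms=78/7b +227.56ms=3/7b
20) 6144.121ms=81/7b +227.56ms=3/7b
Σ=12b of 12 (113bpm 3/4) — PASS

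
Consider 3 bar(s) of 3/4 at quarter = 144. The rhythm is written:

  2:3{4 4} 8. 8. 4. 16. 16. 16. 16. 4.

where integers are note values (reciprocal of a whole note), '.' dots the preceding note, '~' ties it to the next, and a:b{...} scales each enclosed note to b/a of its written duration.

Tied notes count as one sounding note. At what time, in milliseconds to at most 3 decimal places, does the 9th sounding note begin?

1. 0.0ms @ 0 + 625.0ms (3/2)
2. 625.0ms @ 3/2 + 625.0ms (3/2)
3. 1250.0ms @ 3 + 312.5ms (3/4)
4. 1562.5ms @ 15/4 + 312.5ms (3/4)
5. 1875.0ms @ 9/2 + 625.0ms (3/2)
6. 2500.0ms @ 6 + 156.25ms (3/8)
7. 2656.25ms @ 51/8 + 156.25ms (3/8)
8. 2812.5ms @ 27/4 + 156.25ms (3/8)
9. 2968.75ms @ 57/8 + 156.25ms (3/8)
10. 3125.0ms @ 15/2 + 625.0ms (3/2)

note 9 onset = 57/8b = 2968.75ms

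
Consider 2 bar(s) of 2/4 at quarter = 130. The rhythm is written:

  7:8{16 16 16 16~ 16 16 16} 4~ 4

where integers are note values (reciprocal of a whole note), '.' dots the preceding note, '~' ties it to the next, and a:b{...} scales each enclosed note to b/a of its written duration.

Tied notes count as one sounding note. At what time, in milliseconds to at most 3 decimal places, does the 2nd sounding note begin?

note 2 onset = 2/7b = 131.868ms

1. 0.0ms @ 0 + 131.868ms (2/7)
2. 131.868ms @ 2/7 + 131.868ms (2/7)
3. 263.736ms @ 4/7 + 131.868ms (2/7)
4. 395.604ms @ 6/7 + 263.736ms (4/7)
5. 659.341ms @ 10/7 + 131.868ms (2/7)
6. 791.209ms @ 12/7 + 131.868ms (2/7)
7. 923.077ms @ 2 + 923.077ms (2)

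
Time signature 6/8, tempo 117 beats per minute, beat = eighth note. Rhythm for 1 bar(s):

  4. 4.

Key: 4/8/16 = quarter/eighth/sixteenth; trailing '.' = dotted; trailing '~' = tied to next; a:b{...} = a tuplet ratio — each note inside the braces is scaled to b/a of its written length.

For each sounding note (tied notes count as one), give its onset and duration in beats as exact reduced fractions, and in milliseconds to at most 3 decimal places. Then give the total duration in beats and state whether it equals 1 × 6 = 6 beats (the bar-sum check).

1) 0.0ms=0b +1538.462ms=3b
2) 1538.462ms=3b +1538.462ms=3b
Σ=6b of 6 (117bpm 6/8) — PASS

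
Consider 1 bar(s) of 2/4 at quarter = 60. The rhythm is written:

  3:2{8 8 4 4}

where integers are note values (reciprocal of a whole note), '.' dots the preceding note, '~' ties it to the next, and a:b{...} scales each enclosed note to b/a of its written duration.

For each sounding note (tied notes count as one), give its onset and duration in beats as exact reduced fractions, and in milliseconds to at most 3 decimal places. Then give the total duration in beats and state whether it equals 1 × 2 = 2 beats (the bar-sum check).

1) 0.0ms=0b +333.333ms=1/3b
2) 333.333ms=1/3b +333.333ms=1/3b
3) 666.667ms=2/3b +666.667ms=2/3b
4) 1333.333ms=4/3b +666.667ms=2/3b
Σ=2b of 2 (60bpm 2/4) — PASS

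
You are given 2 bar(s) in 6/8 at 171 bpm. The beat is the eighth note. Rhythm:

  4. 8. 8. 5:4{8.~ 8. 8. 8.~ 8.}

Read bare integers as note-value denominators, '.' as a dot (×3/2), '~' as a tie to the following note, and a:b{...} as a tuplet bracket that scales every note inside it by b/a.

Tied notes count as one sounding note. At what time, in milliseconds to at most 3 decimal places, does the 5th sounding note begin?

note 5 onset = 42/5b = 2947.368ms

1. 0.0ms @ 0 + 1052.632ms (3)
2. 1052.632ms @ 3 + 526.316ms (3/2)
3. 1578.947ms @ 9/2 + 526.316ms (3/2)
4. 2105.263ms @ 6 + 842.105ms (12/5)
5. 2947.368ms @ 42/5 + 421.053ms (6/5)
6. 3368.421ms @ 48/5 + 842.105ms (12/5)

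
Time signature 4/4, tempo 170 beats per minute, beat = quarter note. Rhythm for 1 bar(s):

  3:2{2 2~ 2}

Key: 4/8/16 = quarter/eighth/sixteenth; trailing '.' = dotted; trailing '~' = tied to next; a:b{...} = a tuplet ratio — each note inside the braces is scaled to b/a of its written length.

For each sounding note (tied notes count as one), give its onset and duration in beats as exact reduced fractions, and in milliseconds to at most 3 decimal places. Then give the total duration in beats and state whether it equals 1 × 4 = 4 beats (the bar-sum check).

1) 0.0ms=0b +470.588ms=4/3b
2) 470.588ms=4/3b +941.176ms=8/3b
Σ=4b of 4 (170bpm 4/4) — PASS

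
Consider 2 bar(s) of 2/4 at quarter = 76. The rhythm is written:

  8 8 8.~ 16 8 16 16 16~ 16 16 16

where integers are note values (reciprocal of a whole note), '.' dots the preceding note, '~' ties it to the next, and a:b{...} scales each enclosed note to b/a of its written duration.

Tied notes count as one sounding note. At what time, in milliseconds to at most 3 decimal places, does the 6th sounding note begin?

note 6 onset = 11/4b = 2171.053ms

1. 0.0ms @ 0 + 394.737ms (1/2)
2. 394.737ms @ 1/2 + 394.737ms (1/2)
3. 789.474ms @ 1 + 789.474ms (1)
4. 1578.947ms @ 2 + 394.737ms (1/2)
5. 1973.684ms @ 5/2 + 197.368ms (1/4)
6. 2171.053ms @ 11/4 + 197.368ms (1/4)
7. 2368.421ms @ 3 + 394.737ms (1/2)
8. 2763.158ms @ 7/2 + 197.368ms (1/4)
9. 2960.526ms @ 15/4 + 197.368ms (1/4)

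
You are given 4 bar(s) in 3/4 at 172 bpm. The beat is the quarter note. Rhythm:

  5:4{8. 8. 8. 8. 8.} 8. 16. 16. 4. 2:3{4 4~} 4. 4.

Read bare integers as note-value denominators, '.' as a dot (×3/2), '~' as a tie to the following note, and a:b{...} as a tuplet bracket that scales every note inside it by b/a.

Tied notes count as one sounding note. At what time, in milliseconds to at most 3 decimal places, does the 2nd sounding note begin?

1. 0.0ms @ 0 + 209.302ms (3/5)
2. 209.302ms @ 3/5 + 209.302ms (3/5)
3. 418.605ms @ 6/5 + 209.302ms (3/5)
4. 627.907ms @ 9/5 + 209.302ms (3/5)
5. 837.209ms @ 12/5 + 209.302ms (3/5)
6. 1046.512ms @ 3 + 261.628ms (3/4)
7. 1308.14ms @ 15/4 + 130.814ms (3/8)
8. 1438.953ms @ 33/8 + 130.814ms (3/8)
9. 1569.767ms @ 9/2 + 523.256ms (3/2)
10. 2093.023ms @ 6 + 523.256ms (3/2)
11. 2616.279ms @ 15/2 + 1046.512ms (3)
12. 3662.791ms @ 21/2 + 523.256ms (3/2)

note 2 onset = 3/5b = 209.302ms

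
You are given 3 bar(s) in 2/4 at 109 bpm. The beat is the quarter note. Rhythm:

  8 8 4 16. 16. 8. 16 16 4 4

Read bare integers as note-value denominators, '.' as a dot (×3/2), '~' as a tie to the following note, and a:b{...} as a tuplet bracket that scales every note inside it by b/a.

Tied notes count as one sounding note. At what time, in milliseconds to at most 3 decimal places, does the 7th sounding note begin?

note 7 onset = 7/2b = 1926.606ms

1. 0.0ms @ 0 + 275.229ms (1/2)
2. 275.229ms @ 1/2 + 275.229ms (1/2)
3. 550.459ms @ 1 + 550.459ms (1)
4. 1100.917ms @ 2 + 206.422ms (3/8)
5. 1307.339ms @ 19/8 + 206.422ms (3/8)
6. 1513.761ms @ 11/4 + 412.844ms (3/4)
7. 1926.606ms @ 7/2 + 137.615ms (1/4)
8. 2064.22ms @ 15/4 + 137.615ms (1/4)
9. 2201.835ms @ 4 + 550.459ms (1)
10. 2752.294ms @ 5 + 550.459ms (1)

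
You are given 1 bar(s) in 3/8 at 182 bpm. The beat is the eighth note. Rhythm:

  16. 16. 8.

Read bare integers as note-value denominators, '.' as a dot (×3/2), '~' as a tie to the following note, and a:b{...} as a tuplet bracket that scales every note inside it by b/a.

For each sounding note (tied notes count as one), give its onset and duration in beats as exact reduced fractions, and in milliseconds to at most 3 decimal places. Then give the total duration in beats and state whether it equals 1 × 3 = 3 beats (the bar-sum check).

1) 0.0ms=0b +247.253ms=3/4b
2) 247.253ms=3/4b +247.253ms=3/4b
3) 494.505ms=3/2b +494.505ms=3/2b
Σ=3b of 3 (182bpm 3/8) — PASS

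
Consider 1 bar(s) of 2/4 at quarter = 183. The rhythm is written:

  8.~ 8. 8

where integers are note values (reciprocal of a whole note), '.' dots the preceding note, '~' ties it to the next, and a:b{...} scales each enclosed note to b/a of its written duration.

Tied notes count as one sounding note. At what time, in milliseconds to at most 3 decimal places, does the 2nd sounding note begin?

1. 0.0ms @ 0 + 491.803ms (3/2)
2. 491.803ms @ 3/2 + 163.934ms (1/2)

note 2 onset = 3/2b = 491.803ms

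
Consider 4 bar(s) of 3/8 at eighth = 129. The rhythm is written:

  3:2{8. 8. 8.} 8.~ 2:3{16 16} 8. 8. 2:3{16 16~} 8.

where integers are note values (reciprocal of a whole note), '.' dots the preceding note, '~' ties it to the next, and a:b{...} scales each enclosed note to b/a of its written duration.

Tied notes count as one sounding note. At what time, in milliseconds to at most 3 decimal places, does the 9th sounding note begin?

1. 0.0ms @ 0 + 465.116ms (1)
2. 465.116ms @ 1 + 465.116ms (1)
3. 930.233ms @ 2 + 465.116ms (1)
4. 1395.349ms @ 3 + 1046.512ms (9/4)
5. 2441.86ms @ 21/4 + 348.837ms (3/4)
6. 2790.698ms @ 6 + 697.674ms (3/2)
7. 3488.372ms @ 15/2 + 697.674ms (3/2)
8. 4186.047ms @ 9 + 348.837ms (3/4)
9. 4534.884ms @ 39/4 + 1046.512ms (9/4)

note 9 onset = 39/4b = 4534.884ms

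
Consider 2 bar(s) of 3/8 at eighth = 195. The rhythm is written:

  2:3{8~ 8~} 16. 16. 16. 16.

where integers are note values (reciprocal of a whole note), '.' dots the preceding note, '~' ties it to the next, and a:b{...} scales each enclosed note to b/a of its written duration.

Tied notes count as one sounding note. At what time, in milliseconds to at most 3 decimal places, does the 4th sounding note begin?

1. 0.0ms @ 0 + 1153.846ms (15/4)
2. 1153.846ms @ 15/4 + 230.769ms (3/4)
3. 1384.615ms @ 9/2 + 230.769ms (3/4)
4. 1615.385ms @ 21/4 + 230.769ms (3/4)

note 4 onset = 21/4b = 1615.385ms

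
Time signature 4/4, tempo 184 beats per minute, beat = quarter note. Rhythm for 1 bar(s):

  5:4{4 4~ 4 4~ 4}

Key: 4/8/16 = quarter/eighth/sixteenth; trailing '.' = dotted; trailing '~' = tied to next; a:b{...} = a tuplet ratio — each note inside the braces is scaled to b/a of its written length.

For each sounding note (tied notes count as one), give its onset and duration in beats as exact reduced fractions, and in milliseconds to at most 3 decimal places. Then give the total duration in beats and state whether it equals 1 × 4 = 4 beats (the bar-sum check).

1) 0.0ms=0b +260.87ms=4/5b
2) 260.87ms=4/5b +521.739ms=8/5b
3) 782.609ms=12/5b +521.739ms=8/5b
Σ=4b of 4 (184bpm 4/4) — PASS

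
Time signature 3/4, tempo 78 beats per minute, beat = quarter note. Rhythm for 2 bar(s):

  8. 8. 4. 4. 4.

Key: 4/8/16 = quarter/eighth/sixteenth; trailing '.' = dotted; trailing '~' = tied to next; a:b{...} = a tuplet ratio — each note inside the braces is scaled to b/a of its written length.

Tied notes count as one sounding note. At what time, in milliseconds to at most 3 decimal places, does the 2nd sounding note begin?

note 2 onset = 3/4b = 576.923ms

1. 0.0ms @ 0 + 576.923ms (3/4)
2. 576.923ms @ 3/4 + 576.923ms (3/4)
3. 1153.846ms @ 3/2 + 1153.846ms (3/2)
4. 2307.692ms @ 3 + 1153.846ms (3/2)
5. 3461.538ms @ 9/2 + 1153.846ms (3/2)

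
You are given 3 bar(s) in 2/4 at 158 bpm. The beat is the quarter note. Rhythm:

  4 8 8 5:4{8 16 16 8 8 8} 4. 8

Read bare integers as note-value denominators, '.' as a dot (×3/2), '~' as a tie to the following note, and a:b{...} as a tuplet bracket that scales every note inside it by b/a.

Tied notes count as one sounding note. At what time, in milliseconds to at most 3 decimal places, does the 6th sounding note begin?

note 6 onset = 13/5b = 987.342ms

1. 0.0ms @ 0 + 379.747ms (1)
2. 379.747ms @ 1 + 189.873ms (1/2)
3. 569.62ms @ 3/2 + 189.873ms (1/2)
4. 759.494ms @ 2 + 151.899ms (2/5)
5. 911.392ms @ 12/5 + 75.949ms (1/5)
6. 987.342ms @ 13/5 + 75.949ms (1/5)
7. 1063.291ms @ 14/5 + 151.899ms (2/5)
8. 1215.19ms @ 16/5 + 151.899ms (2/5)
9. 1367.089ms @ 18/5 + 151.899ms (2/5)
10. 1518.987ms @ 4 + 569.62ms (3/2)
11. 2088.608ms @ 11/2 + 189.873ms (1/2)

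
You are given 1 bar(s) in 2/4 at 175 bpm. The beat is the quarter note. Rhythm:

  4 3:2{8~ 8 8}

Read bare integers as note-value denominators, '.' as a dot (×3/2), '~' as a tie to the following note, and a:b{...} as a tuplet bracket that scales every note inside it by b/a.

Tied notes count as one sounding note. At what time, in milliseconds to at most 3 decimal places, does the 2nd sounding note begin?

note 2 onset = 1b = 342.857ms

1. 0.0ms @ 0 + 342.857ms (1)
2. 342.857ms @ 1 + 228.571ms (2/3)
3. 571.429ms @ 5/3 + 114.286ms (1/3)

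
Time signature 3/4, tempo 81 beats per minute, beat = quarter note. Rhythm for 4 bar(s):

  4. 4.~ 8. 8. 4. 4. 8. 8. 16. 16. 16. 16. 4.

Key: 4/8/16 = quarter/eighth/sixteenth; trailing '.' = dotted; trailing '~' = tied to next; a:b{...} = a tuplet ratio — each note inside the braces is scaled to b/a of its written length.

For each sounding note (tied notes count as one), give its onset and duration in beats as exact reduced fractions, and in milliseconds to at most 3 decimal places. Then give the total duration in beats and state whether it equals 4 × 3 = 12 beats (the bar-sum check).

1) 0.0ms=0b +1111.111ms=3/2b
2) 1111.111ms=3/2b +1666.667ms=9/4b
3) 2777.778ms=15/4b +555.556ms=3/4b
4) 3333.333ms=9/2b +1111.111ms=3/2b
5) 4444.444ms=6b +1111.111ms=3/2b
6) 5555.556ms=15/2b +555.556ms=3/4b
7) 6111.111ms=33/4b +555.556ms=3/4b
8) 6666.667ms=9b +277.778ms=3/8b
9) 6944.444ms=75/8b +277.778ms=3/8b
10) 7222.222ms=39/4b +277.778ms=3/8b
11) 7500.0ms=81/8b +277.778ms=3/8b
12) 7777.778ms=21/2b +1111.111ms=3/2b
Σ=12b of 12 (81bpm 3/4) — PASS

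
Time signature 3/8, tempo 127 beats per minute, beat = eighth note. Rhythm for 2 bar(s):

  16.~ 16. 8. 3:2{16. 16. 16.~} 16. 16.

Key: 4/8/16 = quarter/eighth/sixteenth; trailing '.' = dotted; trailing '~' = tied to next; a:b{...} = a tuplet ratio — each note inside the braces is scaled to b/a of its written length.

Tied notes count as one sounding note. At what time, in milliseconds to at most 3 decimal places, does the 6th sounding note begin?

1. 0.0ms @ 0 + 708.661ms (3/2)
2. 708.661ms @ 3/2 + 708.661ms (3/2)
3. 1417.323ms @ 3 + 236.22ms (1/2)
4. 1653.543ms @ 7/2 + 236.22ms (1/2)
5. 1889.764ms @ 4 + 590.551ms (5/4)
6. 2480.315ms @ 21/4 + 354.331ms (3/4)

note 6 onset = 21/4b = 2480.315ms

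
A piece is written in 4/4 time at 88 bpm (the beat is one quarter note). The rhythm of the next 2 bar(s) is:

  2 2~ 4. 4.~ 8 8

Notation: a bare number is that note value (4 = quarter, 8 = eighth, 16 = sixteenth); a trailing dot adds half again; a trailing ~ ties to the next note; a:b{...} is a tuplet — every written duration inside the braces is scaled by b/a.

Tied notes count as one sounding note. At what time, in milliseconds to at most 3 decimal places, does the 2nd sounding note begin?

1. 0.0ms @ 0 + 1363.636ms (2)
2. 1363.636ms @ 2 + 2386.364ms (7/2)
3. 3750.0ms @ 11/2 + 1363.636ms (2)
4. 5113.636ms @ 15/2 + 340.909ms (1/2)

note 2 onset = 2b = 1363.636ms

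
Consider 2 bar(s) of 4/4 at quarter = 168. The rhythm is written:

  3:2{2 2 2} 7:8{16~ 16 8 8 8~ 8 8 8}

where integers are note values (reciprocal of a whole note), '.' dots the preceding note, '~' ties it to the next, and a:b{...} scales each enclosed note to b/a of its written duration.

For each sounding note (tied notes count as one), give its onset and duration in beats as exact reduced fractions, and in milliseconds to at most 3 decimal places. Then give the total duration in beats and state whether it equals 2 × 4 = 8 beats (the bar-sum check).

1) 0.0ms=0b +476.19ms=4/3b
2) 476.19ms=4/3b +476.19ms=4/3b
3) 952.381ms=8/3b +476.19ms=4/3b
4) 1428.571ms=4b +204.082ms=4/7b
5) 1632.653ms=32/7b +204.082ms=4/7b
6) 1836.735ms=36/7b +204.082ms=4/7b
7) 2040.816ms=40/7b +408.163ms=8/7b
8) 2448.98ms=48/7b +204.082ms=4/7b
9) 2653.061ms=52/7b +204.082ms=4/7b
Σ=8b of 8 (168bpm 4/4) — PASS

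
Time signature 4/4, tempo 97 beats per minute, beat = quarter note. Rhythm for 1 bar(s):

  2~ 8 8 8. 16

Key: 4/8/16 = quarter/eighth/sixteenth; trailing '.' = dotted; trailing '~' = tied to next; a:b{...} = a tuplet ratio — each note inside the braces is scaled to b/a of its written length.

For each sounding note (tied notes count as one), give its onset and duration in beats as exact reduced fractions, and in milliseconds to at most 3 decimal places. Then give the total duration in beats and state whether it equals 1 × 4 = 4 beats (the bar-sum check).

1) 0.0ms=0b +1546.392ms=5/2b
2) 1546.392ms=5/2b +309.278ms=1/2b
3) 1855.67ms=3b +463.918ms=3/4b
4) 2319.588ms=15/4b +154.639ms=1/4b
Σ=4b of 4 (97bpm 4/4) — PASS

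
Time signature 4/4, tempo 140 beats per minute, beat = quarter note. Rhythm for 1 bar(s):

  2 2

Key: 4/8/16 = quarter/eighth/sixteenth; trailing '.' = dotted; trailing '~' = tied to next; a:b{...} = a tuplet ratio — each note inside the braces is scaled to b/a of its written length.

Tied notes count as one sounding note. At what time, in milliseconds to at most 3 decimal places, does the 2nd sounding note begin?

note 2 onset = 2b = 857.143ms

1. 0.0ms @ 0 + 857.143ms (2)
2. 857.143ms @ 2 + 857.143ms (2)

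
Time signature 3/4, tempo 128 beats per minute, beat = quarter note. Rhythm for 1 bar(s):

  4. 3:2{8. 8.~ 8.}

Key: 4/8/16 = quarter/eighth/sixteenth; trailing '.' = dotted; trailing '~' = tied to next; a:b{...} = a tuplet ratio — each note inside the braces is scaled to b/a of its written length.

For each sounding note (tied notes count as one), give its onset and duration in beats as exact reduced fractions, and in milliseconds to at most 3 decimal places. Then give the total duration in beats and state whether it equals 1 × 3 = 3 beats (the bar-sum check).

1) 0.0ms=0b +703.125ms=3/2b
2) 703.125ms=3/2b +234.375ms=1/2b
3) 937.5ms=2b +468.75ms=1b
Σ=3b of 3 (128bpm 3/4) — PASS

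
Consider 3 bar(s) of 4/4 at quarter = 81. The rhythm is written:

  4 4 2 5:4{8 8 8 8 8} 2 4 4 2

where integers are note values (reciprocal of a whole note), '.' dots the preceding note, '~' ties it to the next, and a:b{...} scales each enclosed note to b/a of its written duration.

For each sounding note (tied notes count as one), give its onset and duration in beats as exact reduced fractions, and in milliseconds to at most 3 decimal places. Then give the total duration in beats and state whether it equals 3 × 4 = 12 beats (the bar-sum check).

1) 0.0ms=0b +740.741ms=1b
2) 740.741ms=1b +740.741ms=1b
3) 1481.481ms=2b +1481.481ms=2b
4) 2962.963ms=4b +296.296ms=2/5b
5) 3259.259ms=22/5b +296.296ms=2/5b
6) 3555.556ms=24/5b +296.296ms=2/5b
7) 3851.852ms=26/5b +296.296ms=2/5b
8) 4148.148ms=28/5b +296.296ms=2/5b
9) 4444.444ms=6b +1481.481ms=2b
10) 5925.926ms=8b +740.741ms=1b
11) 6666.667ms=9b +740.741ms=1b
12) 7407.407ms=10b +1481.481ms=2b
Σ=12b of 12 (81bpm 4/4) — PASS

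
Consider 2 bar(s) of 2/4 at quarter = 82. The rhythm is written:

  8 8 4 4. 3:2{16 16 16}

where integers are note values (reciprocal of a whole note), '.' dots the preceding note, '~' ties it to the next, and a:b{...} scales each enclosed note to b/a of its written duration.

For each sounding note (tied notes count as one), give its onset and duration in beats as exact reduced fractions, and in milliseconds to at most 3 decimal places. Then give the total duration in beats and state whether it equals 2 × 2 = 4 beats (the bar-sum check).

1) 0.0ms=0b +365.854ms=1/2b
2) 365.854ms=1/2b +365.854ms=1/2b
3) 731.707ms=1b +731.707ms=1b
4) 1463.415ms=2b +1097.561ms=3/2b
5) 2560.976ms=7/2b +121.951ms=1/6b
6) 2682.927ms=11/3b +121.951ms=1/6b
7) 2804.878ms=23/6b +121.951ms=1/6b
Σ=4b of 4 (82bpm 2/4) — PASS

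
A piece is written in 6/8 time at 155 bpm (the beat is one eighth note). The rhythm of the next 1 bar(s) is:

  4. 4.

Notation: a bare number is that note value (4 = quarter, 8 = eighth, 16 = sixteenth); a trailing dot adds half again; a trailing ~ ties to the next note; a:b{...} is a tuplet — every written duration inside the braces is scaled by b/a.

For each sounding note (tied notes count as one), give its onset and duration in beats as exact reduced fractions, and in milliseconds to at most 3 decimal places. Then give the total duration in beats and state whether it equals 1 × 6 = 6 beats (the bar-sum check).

1) 0.0ms=0b +1161.29ms=3b
2) 1161.29ms=3b +1161.29ms=3b
Σ=6b of 6 (155bpm 6/8) — PASS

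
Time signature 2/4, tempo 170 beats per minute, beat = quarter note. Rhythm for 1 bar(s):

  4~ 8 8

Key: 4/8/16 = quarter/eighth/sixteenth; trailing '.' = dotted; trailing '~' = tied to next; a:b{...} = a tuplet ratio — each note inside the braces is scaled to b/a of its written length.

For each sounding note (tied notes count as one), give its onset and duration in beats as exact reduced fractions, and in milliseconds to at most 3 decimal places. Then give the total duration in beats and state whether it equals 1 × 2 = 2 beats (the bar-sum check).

1) 0.0ms=0b +529.412ms=3/2b
2) 529.412ms=3/2b +176.471ms=1/2b
Σ=2b of 2 (170bpm 2/4) — PASS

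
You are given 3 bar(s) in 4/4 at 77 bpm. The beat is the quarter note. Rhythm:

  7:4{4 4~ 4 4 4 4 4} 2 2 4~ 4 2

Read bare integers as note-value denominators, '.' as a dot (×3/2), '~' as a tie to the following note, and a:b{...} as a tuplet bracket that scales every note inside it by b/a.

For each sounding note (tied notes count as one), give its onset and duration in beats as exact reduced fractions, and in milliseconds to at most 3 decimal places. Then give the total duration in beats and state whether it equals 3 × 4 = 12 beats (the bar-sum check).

1) 0.0ms=0b +445.269ms=4/7b
2) 445.269ms=4/7b +890.538ms=8/7b
3) 1335.807ms=12/7b +445.269ms=4/7b
4) 1781.076ms=16/7b +445.269ms=4/7b
5) 2226.345ms=20/7b +445.269ms=4/7b
6) 2671.614ms=24/7b +445.269ms=4/7b
7) 3116.883ms=4b +1558.442ms=2b
8) 4675.325ms=6b +1558.442ms=2b
9) 6233.766ms=8b +1558.442ms=2b
10) 7792.208ms=10b +1558.442ms=2b
Σ=12b of 12 (77bpm 4/4) — PASS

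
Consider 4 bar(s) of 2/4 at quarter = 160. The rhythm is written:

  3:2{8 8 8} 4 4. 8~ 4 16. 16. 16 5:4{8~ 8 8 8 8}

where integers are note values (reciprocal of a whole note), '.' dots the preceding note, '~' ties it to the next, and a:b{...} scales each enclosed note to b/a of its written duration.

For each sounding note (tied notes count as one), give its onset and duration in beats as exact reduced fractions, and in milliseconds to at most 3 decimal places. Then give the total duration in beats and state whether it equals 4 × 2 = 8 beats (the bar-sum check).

1) 0.0ms=0b +125.0ms=1/3b
2) 125.0ms=1/3b +125.0ms=1/3b
3) 250.0ms=2/3b +125.0ms=1/3b
4) 375.0ms=1b +375.0ms=1b
5) 750.0ms=2b +562.5ms=3/2b
6) 1312.5ms=7/2b +562.5ms=3/2b
7) 1875.0ms=5b +140.625ms=3/8b
8) 2015.625ms=43/8b +140.625ms=3/8b
9) 2156.25ms=23/4b +93.75ms=1/4b
10) 2250.0ms=6b +300.0ms=4/5b
11) 2550.0ms=34/5b +150.0ms=2/5b
12) 2700.0ms=36/5b +150.0ms=2/5b
13) 2850.0ms=38/5b +150.0ms=2/5b
Σ=8b of 8 (160bpm 2/4) — PASS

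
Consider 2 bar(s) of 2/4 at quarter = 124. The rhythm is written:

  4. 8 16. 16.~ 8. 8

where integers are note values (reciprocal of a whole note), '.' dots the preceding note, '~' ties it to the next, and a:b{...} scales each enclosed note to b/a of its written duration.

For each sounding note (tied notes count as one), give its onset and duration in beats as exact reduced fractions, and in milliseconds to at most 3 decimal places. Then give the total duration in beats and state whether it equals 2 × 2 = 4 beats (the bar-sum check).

1) 0.0ms=0b +725.806ms=3/2b
2) 725.806ms=3/2b +241.935ms=1/2b
3) 967.742ms=2b +181.452ms=3/8b
4) 1149.194ms=19/8b +544.355ms=9/8b
5) 1693.548ms=7/2b +241.935ms=1/2b
Σ=4b of 4 (124bpm 2/4) — PASS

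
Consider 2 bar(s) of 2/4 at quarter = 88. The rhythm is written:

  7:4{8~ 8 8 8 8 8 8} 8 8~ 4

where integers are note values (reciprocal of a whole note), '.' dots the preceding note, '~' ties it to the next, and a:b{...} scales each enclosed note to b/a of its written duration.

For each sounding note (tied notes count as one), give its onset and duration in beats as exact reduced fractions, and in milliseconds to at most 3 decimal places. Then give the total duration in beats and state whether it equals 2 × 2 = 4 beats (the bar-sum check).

1) 0.0ms=0b +389.61ms=4/7b
2) 389.61ms=4/7b +194.805ms=2/7b
3) 584.416ms=6/7b +194.805ms=2/7b
4) 779.221ms=8/7b +194.805ms=2/7b
5) 974.026ms=10/7b +194.805ms=2/7b
6) 1168.831ms=12/7b +194.805ms=2/7b
7) 1363.636ms=2b +340.909ms=1/2b
8) 1704.545ms=5/2b +1022.727ms=3/2b
Σ=4b of 4 (88bpm 2/4) — PASS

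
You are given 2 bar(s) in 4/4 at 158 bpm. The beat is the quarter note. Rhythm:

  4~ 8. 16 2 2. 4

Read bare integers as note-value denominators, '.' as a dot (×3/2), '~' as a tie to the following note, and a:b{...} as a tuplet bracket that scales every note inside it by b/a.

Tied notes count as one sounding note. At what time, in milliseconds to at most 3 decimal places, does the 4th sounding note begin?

note 4 onset = 4b = 1518.987ms

1. 0.0ms @ 0 + 664.557ms (7/4)
2. 664.557ms @ 7/4 + 94.937ms (1/4)
3. 759.494ms @ 2 + 759.494ms (2)
4. 1518.987ms @ 4 + 1139.241ms (3)
5. 2658.228ms @ 7 + 379.747ms (1)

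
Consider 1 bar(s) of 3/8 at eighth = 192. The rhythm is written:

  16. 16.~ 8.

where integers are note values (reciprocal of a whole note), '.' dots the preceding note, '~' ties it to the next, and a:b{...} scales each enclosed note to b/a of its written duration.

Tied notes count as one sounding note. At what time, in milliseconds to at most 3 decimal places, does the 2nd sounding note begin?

1. 0.0ms @ 0 + 234.375ms (3/4)
2. 234.375ms @ 3/4 + 703.125ms (9/4)

note 2 onset = 3/4b = 234.375ms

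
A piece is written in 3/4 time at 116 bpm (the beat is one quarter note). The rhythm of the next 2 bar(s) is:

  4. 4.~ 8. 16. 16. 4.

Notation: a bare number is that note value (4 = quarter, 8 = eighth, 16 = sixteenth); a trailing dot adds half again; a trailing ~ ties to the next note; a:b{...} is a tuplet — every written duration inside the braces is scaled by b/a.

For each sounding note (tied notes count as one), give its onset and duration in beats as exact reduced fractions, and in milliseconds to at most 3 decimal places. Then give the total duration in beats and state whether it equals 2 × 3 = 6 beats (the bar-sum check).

1) 0.0ms=0b +775.862ms=3/2b
2) 775.862ms=3/2b +1163.793ms=9/4b
3) 1939.655ms=15/4b +193.966ms=3/8b
4) 2133.621ms=33/8b +193.966ms=3/8b
5) 2327.586ms=9/2b +775.862ms=3/2b
Σ=6b of 6 (116bpm 3/4) — PASS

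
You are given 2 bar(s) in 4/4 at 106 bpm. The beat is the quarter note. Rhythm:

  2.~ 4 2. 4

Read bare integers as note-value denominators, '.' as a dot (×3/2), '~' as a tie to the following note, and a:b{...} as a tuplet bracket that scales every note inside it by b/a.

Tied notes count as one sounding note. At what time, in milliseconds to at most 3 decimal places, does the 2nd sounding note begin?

note 2 onset = 4b = 2264.151ms

1. 0.0ms @ 0 + 2264.151ms (4)
2. 2264.151ms @ 4 + 1698.113ms (3)
3. 3962.264ms @ 7 + 566.038ms (1)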